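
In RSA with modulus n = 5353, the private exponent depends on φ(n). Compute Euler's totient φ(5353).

Factor: 5353 = 53 · 101.
φ(5353) = (53−1) · (101−1) = 52 · 100 = 5200.

5200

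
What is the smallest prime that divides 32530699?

79

32530699 is odd.
Digit sum 37, not divisible by 3.
Ends in 9: not divisible by 5.
7: 32530699 = 7·4647242 + 5
11: 32530699 = 11·2957336 + 3
13: 32530699 = 13·2502361 + 6
17: 32530699 = 17·1913570 + 9
19: 32530699 = 19·1712142 + 1
23: 32530699 = 23·1414378 + 5
29: 32530699 = 29·1121748 + 7
31: 32530699 = 31·1049377 + 12
37: 32530699 = 37·879208 + 3
41: 32530699 = 41·793431 + 28
43: 32530699 = 43·756527 + 38
47: 32530699 = 47·692142 + 25
53: 32530699 = 53·613786 + 41
59: 32530699 = 59·551367 + 46
61: 32530699 = 61·533290 + 9
67: 32530699 = 67·485532 + 55
71: 32530699 = 71·458178 + 61
73: 32530699 = 73·445626 + 1
79: 32530699 = 79·411781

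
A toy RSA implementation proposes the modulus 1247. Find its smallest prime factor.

1247 is odd.
Digit sum 14, not divisible by 3.
Ends in 7: not divisible by 5.
7: 1247 = 7·178 + 1
11: 1247 = 11·113 + 4
13: 1247 = 13·95 + 12
17: 1247 = 17·73 + 6
19: 1247 = 19·65 + 12
23: 1247 = 23·54 + 5
29: 1247 = 29·43

29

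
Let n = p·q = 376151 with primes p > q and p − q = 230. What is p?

739

Since p = q + 230, we have 376151 = q(q + 230), so q² + 230q − 376151 = 0.
Discriminant: 230² + 4·376151 = 52900 + 1504604 = 1557504; √1557504 = 1248.
q = (−230 + 1248)/2 = 509, and p = q + 230 = 739.
Check: 509 · 739 = 376151.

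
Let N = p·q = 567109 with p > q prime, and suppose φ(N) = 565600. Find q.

701

φ(n) = (p−1)(q−1) = n − (p+q) + 1, so p + q = 567109 − 565600 + 1 = 1510.
p and q are the roots of t² − 1510t + 567109 = 0.
Discriminant: 1510² − 4·567109 = 2280100 − 2268436 = 11664; √11664 = 108.
q = (1510 − 108)/2 = 701, p = (1510 + 108)/2 = 809.
Check: 701 · 809 = 567109.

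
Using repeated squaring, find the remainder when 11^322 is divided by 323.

11^1 ≡ 11 (mod 323)
11^2 ≡ 11^2 = 121 ≡ 121 (mod 323)
11^4 ≡ 121^2 = 14641 ≡ 106 (mod 323)
11^8 ≡ 106^2 = 11236 ≡ 254 (mod 323)
11^16 ≡ 254^2 = 64516 ≡ 239 (mod 323)
11^32 ≡ 239^2 = 57121 ≡ 273 (mod 323)
11^64 ≡ 273^2 = 74529 ≡ 239 (mod 323)
11^128 ≡ 239^2 = 57121 ≡ 273 (mod 323)
11^256 ≡ 273^2 = 74529 ≡ 239 (mod 323)
322 = 256 + 64 + 2 in binary powers of 2.
So 11^322 ≡ 239 · 239 · 121 ≡ 87 (mod 323).
Since 87 ≠ 1, base 11 is a Fermat witness: 323 is composite.

87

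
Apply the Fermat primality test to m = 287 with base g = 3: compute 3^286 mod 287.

32

3^1 ≡ 3 (mod 287)
3^2 ≡ 3^2 = 9 ≡ 9 (mod 287)
3^4 ≡ 9^2 = 81 ≡ 81 (mod 287)
3^8 ≡ 81^2 = 6561 ≡ 247 (mod 287)
3^16 ≡ 247^2 = 61009 ≡ 165 (mod 287)
3^32 ≡ 165^2 = 27225 ≡ 247 (mod 287)
3^64 ≡ 247^2 = 61009 ≡ 165 (mod 287)
3^128 ≡ 165^2 = 27225 ≡ 247 (mod 287)
3^256 ≡ 247^2 = 61009 ≡ 165 (mod 287)
286 = 256 + 16 + 8 + 4 + 2 in binary powers of 2.
So 3^286 ≡ 165 · 165 · 247 · 81 · 9 ≡ 32 (mod 287).
Since 32 ≠ 1, base 3 is a Fermat witness: 287 is composite.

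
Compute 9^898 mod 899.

545

9^1 ≡ 9 (mod 899)
9^2 ≡ 9^2 = 81 ≡ 81 (mod 899)
9^4 ≡ 81^2 = 6561 ≡ 268 (mod 899)
9^8 ≡ 268^2 = 71824 ≡ 803 (mod 899)
9^16 ≡ 803^2 = 644809 ≡ 226 (mod 899)
9^32 ≡ 226^2 = 51076 ≡ 732 (mod 899)
9^64 ≡ 732^2 = 535824 ≡ 20 (mod 899)
9^128 ≡ 20^2 = 400 ≡ 400 (mod 899)
9^256 ≡ 400^2 = 160000 ≡ 877 (mod 899)
9^512 ≡ 877^2 = 769129 ≡ 484 (mod 899)
898 = 512 + 256 + 128 + 2 in binary powers of 2.
So 9^898 ≡ 484 · 877 · 400 · 81 ≡ 545 (mod 899).
Since 545 ≠ 1, base 9 is a Fermat witness: 899 is composite.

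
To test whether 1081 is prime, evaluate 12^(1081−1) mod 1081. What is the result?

98

12^1 ≡ 12 (mod 1081)
12^2 ≡ 12^2 = 144 ≡ 144 (mod 1081)
12^4 ≡ 144^2 = 20736 ≡ 197 (mod 1081)
12^8 ≡ 197^2 = 38809 ≡ 974 (mod 1081)
12^16 ≡ 974^2 = 948676 ≡ 639 (mod 1081)
12^32 ≡ 639^2 = 408321 ≡ 784 (mod 1081)
12^64 ≡ 784^2 = 614656 ≡ 648 (mod 1081)
12^128 ≡ 648^2 = 419904 ≡ 476 (mod 1081)
12^256 ≡ 476^2 = 226576 ≡ 647 (mod 1081)
12^512 ≡ 647^2 = 418609 ≡ 262 (mod 1081)
12^1024 ≡ 262^2 = 68644 ≡ 541 (mod 1081)
1080 = 1024 + 32 + 16 + 8 in binary powers of 2.
So 12^1080 ≡ 541 · 784 · 639 · 974 ≡ 98 (mod 1081).
Since 98 ≠ 1, base 12 is a Fermat witness: 1081 is composite.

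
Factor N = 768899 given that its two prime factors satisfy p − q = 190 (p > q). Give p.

977

Since p = q + 190, we have 768899 = q(q + 190), so q² + 190q − 768899 = 0.
Discriminant: 190² + 4·768899 = 36100 + 3075596 = 3111696; √3111696 = 1764.
q = (−190 + 1764)/2 = 787, and p = q + 190 = 977.
Check: 787 · 977 = 768899.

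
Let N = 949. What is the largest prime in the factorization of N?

73

949 = 13 · 73
73 is prime.
So 949 = 13 · 73; the largest prime factor is 73.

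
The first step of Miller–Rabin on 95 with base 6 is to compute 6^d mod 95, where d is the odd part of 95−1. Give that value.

36

95 − 1 = 94 = 2^1 · 47, so d = 47.
6^1 ≡ 6 (mod 95)
6^2 ≡ 6^2 = 36 ≡ 36 (mod 95)
6^4 ≡ 36^2 = 1296 ≡ 61 (mod 95)
6^8 ≡ 61^2 = 3721 ≡ 16 (mod 95)
6^16 ≡ 16^2 = 256 ≡ 66 (mod 95)
6^32 ≡ 66^2 = 4356 ≡ 81 (mod 95)
47 = 32 + 8 + 4 + 2 + 1 in binary powers of 2.
So 6^47 ≡ 81 · 16 · 61 · 36 · 6 ≡ 36 (mod 95).
Squaring chain: 36; never reaches −1, so base 6 is a Miller–Rabin witness that 95 is composite.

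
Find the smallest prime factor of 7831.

41

7831 is odd.
Digit sum 19, not divisible by 3.
Ends in 1: not divisible by 5.
7: 7831 = 7·1118 + 5
11: 7831 = 11·711 + 10
13: 7831 = 13·602 + 5
17: 7831 = 17·460 + 11
19: 7831 = 19·412 + 3
23: 7831 = 23·340 + 11
29: 7831 = 29·270 + 1
31: 7831 = 31·252 + 19
37: 7831 = 37·211 + 24
41: 7831 = 41·191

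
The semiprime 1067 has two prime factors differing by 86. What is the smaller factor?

Since p = q + 86, we have 1067 = q(q + 86), so q² + 86q − 1067 = 0.
Discriminant: 86² + 4·1067 = 7396 + 4268 = 11664; √11664 = 108.
q = (−86 + 108)/2 = 11, and p = q + 86 = 97.
Check: 11 · 97 = 1067.

11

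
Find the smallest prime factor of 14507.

14507 is odd.
Digit sum 17, not divisible by 3.
Ends in 7: not divisible by 5.
7: 14507 = 7·2072 + 3
11: 14507 = 11·1318 + 9
13: 14507 = 13·1115 + 12
17: 14507 = 17·853 + 6
19: 14507 = 19·763 + 10
23: 14507 = 23·630 + 17
29: 14507 = 29·500 + 7
31: 14507 = 31·467 + 30
37: 14507 = 37·392 + 3
41: 14507 = 41·353 + 34
43: 14507 = 43·337 + 16
47: 14507 = 47·308 + 31
53: 14507 = 53·273 + 38
59: 14507 = 59·245 + 52
61: 14507 = 61·237 + 50
67: 14507 = 67·216 + 35
71: 14507 = 71·204 + 23
73: 14507 = 73·198 + 53
79: 14507 = 79·183 + 50
83: 14507 = 83·174 + 65
89: 14507 = 89·163

89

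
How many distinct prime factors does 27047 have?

3

27047 = 17 · 1591
1591 = 37 · 43
27047 = 17 · 37 · 43, which has 3 distinct prime factors.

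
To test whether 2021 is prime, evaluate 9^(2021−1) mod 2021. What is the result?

9^1 ≡ 9 (mod 2021)
9^2 ≡ 9^2 = 81 ≡ 81 (mod 2021)
9^4 ≡ 81^2 = 6561 ≡ 498 (mod 2021)
9^8 ≡ 498^2 = 248004 ≡ 1442 (mod 2021)
9^16 ≡ 1442^2 = 2079364 ≡ 1776 (mod 2021)
9^32 ≡ 1776^2 = 3154176 ≡ 1416 (mod 2021)
9^64 ≡ 1416^2 = 2005056 ≡ 224 (mod 2021)
9^128 ≡ 224^2 = 50176 ≡ 1672 (mod 2021)
9^256 ≡ 1672^2 = 2795584 ≡ 541 (mod 2021)
9^512 ≡ 541^2 = 292681 ≡ 1657 (mod 2021)
9^1024 ≡ 1657^2 = 2745649 ≡ 1131 (mod 2021)
2020 = 1024 + 512 + 256 + 128 + 64 + 32 + 4 in binary powers of 2.
So 9^2020 ≡ 1131 · 1657 · 541 · 1672 · 224 · 1416 · 498 ≡ 1358 (mod 2021).
Since 1358 ≠ 1, base 9 is a Fermat witness: 2021 is composite.

1358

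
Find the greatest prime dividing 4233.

83

4233 = 3 · 1411
1411 = 17 · 83
83 is prime.
So 4233 = 3 · 17 · 83; the largest prime factor is 83.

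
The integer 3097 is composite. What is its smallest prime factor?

3097 is odd.
Digit sum 19, not divisible by 3.
Ends in 7: not divisible by 5.
7: 3097 = 7·442 + 3
11: 3097 = 11·281 + 6
13: 3097 = 13·238 + 3
17: 3097 = 17·182 + 3
19: 3097 = 19·163

19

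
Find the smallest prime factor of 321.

321 is odd.
Digit sum 6, divisible by 3.

3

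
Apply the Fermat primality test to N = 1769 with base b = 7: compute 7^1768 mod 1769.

1154

7^1 ≡ 7 (mod 1769)
7^2 ≡ 7^2 = 49 ≡ 49 (mod 1769)
7^4 ≡ 49^2 = 2401 ≡ 632 (mod 1769)
7^8 ≡ 632^2 = 399424 ≡ 1399 (mod 1769)
7^16 ≡ 1399^2 = 1957201 ≡ 687 (mod 1769)
7^32 ≡ 687^2 = 471969 ≡ 1415 (mod 1769)
7^64 ≡ 1415^2 = 2002225 ≡ 1486 (mod 1769)
7^128 ≡ 1486^2 = 2208196 ≡ 484 (mod 1769)
7^256 ≡ 484^2 = 234256 ≡ 748 (mod 1769)
7^512 ≡ 748^2 = 559504 ≡ 500 (mod 1769)
7^1024 ≡ 500^2 = 250000 ≡ 571 (mod 1769)
1768 = 1024 + 512 + 128 + 64 + 32 + 8 in binary powers of 2.
So 7^1768 ≡ 571 · 500 · 484 · 1486 · 1415 · 1399 ≡ 1154 (mod 1769).
Since 1154 ≠ 1, base 7 is a Fermat witness: 1769 is composite.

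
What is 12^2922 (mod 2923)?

2378

12^1 ≡ 12 (mod 2923)
12^2 ≡ 12^2 = 144 ≡ 144 (mod 2923)
12^4 ≡ 144^2 = 20736 ≡ 275 (mod 2923)
12^8 ≡ 275^2 = 75625 ≡ 2550 (mod 2923)
12^16 ≡ 2550^2 = 6502500 ≡ 1748 (mod 2923)
12^32 ≡ 1748^2 = 3055504 ≡ 969 (mod 2923)
12^64 ≡ 969^2 = 938961 ≡ 678 (mod 2923)
12^128 ≡ 678^2 = 459684 ≡ 773 (mod 2923)
12^256 ≡ 773^2 = 597529 ≡ 1237 (mod 2923)
12^512 ≡ 1237^2 = 1530169 ≡ 1440 (mod 2923)
12^1024 ≡ 1440^2 = 2073600 ≡ 1193 (mod 2923)
12^2048 ≡ 1193^2 = 1423249 ≡ 2671 (mod 2923)
2922 = 2048 + 512 + 256 + 64 + 32 + 8 + 2 in binary powers of 2.
So 12^2922 ≡ 2671 · 1440 · 1237 · 678 · 969 · 2550 · 144 ≡ 2378 (mod 2923).
Since 2378 ≠ 1, base 12 is a Fermat witness: 2923 is composite.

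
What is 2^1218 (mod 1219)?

2^1 ≡ 2 (mod 1219)
2^2 ≡ 2^2 = 4 ≡ 4 (mod 1219)
2^4 ≡ 4^2 = 16 ≡ 16 (mod 1219)
2^8 ≡ 16^2 = 256 ≡ 256 (mod 1219)
2^16 ≡ 256^2 = 65536 ≡ 929 (mod 1219)
2^32 ≡ 929^2 = 863041 ≡ 1208 (mod 1219)
2^64 ≡ 1208^2 = 1459264 ≡ 121 (mod 1219)
2^128 ≡ 121^2 = 14641 ≡ 13 (mod 1219)
2^256 ≡ 13^2 = 169 ≡ 169 (mod 1219)
2^512 ≡ 169^2 = 28561 ≡ 524 (mod 1219)
2^1024 ≡ 524^2 = 274576 ≡ 301 (mod 1219)
1218 = 1024 + 128 + 64 + 2 in binary powers of 2.
So 2^1218 ≡ 301 · 13 · 121 · 4 ≡ 785 (mod 1219).
Since 785 ≠ 1, base 2 is a Fermat witness: 1219 is composite.

785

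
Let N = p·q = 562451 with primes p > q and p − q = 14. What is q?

743

Since p = q + 14, we have 562451 = q(q + 14), so q² + 14q − 562451 = 0.
Discriminant: 14² + 4·562451 = 196 + 2249804 = 2250000; √2250000 = 1500.
q = (−14 + 1500)/2 = 743, and p = q + 14 = 757.
Check: 743 · 757 = 562451.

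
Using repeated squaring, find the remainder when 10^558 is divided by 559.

10^1 ≡ 10 (mod 559)
10^2 ≡ 10^2 = 100 ≡ 100 (mod 559)
10^4 ≡ 100^2 = 10000 ≡ 497 (mod 559)
10^8 ≡ 497^2 = 247009 ≡ 490 (mod 559)
10^16 ≡ 490^2 = 240100 ≡ 289 (mod 559)
10^32 ≡ 289^2 = 83521 ≡ 230 (mod 559)
10^64 ≡ 230^2 = 52900 ≡ 354 (mod 559)
10^128 ≡ 354^2 = 125316 ≡ 100 (mod 559)
10^256 ≡ 100^2 = 10000 ≡ 497 (mod 559)
10^512 ≡ 497^2 = 247009 ≡ 490 (mod 559)
558 = 512 + 32 + 8 + 4 + 2 in binary powers of 2.
So 10^558 ≡ 490 · 230 · 490 · 497 · 100 ≡ 365 (mod 559).
Since 365 ≠ 1, base 10 is a Fermat witness: 559 is composite.

365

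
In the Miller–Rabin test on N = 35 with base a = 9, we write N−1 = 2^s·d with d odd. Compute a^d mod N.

4

35 − 1 = 34 = 2^1 · 17, so d = 17.
9^1 ≡ 9 (mod 35)
9^2 ≡ 9^2 = 81 ≡ 11 (mod 35)
9^4 ≡ 11^2 = 121 ≡ 16 (mod 35)
9^8 ≡ 16^2 = 256 ≡ 11 (mod 35)
9^16 ≡ 11^2 = 121 ≡ 16 (mod 35)
17 = 16 + 1 in binary powers of 2.
So 9^17 ≡ 16 · 9 ≡ 4 (mod 35).
Squaring chain: 4; never reaches −1, so base 9 is a Miller–Rabin witness that 35 is composite.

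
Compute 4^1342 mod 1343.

50

4^1 ≡ 4 (mod 1343)
4^2 ≡ 4^2 = 16 ≡ 16 (mod 1343)
4^4 ≡ 16^2 = 256 ≡ 256 (mod 1343)
4^8 ≡ 256^2 = 65536 ≡ 1072 (mod 1343)
4^16 ≡ 1072^2 = 1149184 ≡ 919 (mod 1343)
4^32 ≡ 919^2 = 844561 ≡ 1157 (mod 1343)
4^64 ≡ 1157^2 = 1338649 ≡ 1021 (mod 1343)
4^128 ≡ 1021^2 = 1042441 ≡ 273 (mod 1343)
4^256 ≡ 273^2 = 74529 ≡ 664 (mod 1343)
4^512 ≡ 664^2 = 440896 ≡ 392 (mod 1343)
4^1024 ≡ 392^2 = 153664 ≡ 562 (mod 1343)
1342 = 1024 + 256 + 32 + 16 + 8 + 4 + 2 in binary powers of 2.
So 4^1342 ≡ 562 · 664 · 1157 · 919 · 1072 · 256 · 16 ≡ 50 (mod 1343).
Since 50 ≠ 1, base 4 is a Fermat witness: 1343 is composite.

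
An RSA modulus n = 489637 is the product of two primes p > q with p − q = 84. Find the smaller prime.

659

Since p = q + 84, we have 489637 = q(q + 84), so q² + 84q − 489637 = 0.
Discriminant: 84² + 4·489637 = 7056 + 1958548 = 1965604; √1965604 = 1402.
q = (−84 + 1402)/2 = 659, and p = q + 84 = 743.
Check: 659 · 743 = 489637.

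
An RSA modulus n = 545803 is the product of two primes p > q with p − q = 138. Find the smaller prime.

Since p = q + 138, we have 545803 = q(q + 138), so q² + 138q − 545803 = 0.
Discriminant: 138² + 4·545803 = 19044 + 2183212 = 2202256; √2202256 = 1484.
q = (−138 + 1484)/2 = 673, and p = q + 138 = 811.
Check: 673 · 811 = 545803.

673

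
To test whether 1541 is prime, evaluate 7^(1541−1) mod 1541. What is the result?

7^1 ≡ 7 (mod 1541)
7^2 ≡ 7^2 = 49 ≡ 49 (mod 1541)
7^4 ≡ 49^2 = 2401 ≡ 860 (mod 1541)
7^8 ≡ 860^2 = 739600 ≡ 1461 (mod 1541)
7^16 ≡ 1461^2 = 2134521 ≡ 236 (mod 1541)
7^32 ≡ 236^2 = 55696 ≡ 220 (mod 1541)
7^64 ≡ 220^2 = 48400 ≡ 629 (mod 1541)
7^128 ≡ 629^2 = 395641 ≡ 1145 (mod 1541)
7^256 ≡ 1145^2 = 1311025 ≡ 1175 (mod 1541)
7^512 ≡ 1175^2 = 1380625 ≡ 1430 (mod 1541)
7^1024 ≡ 1430^2 = 2044900 ≡ 1534 (mod 1541)
1540 = 1024 + 512 + 4 in binary powers of 2.
So 7^1540 ≡ 1534 · 1430 · 860 ≡ 967 (mod 1541).
Since 967 ≠ 1, base 7 is a Fermat witness: 1541 is composite.

967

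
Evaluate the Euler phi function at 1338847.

1300320

Factor: 1338847 = 71 · 109 · 173.
φ(1338847) = (71−1) · (109−1) · (173−1) = 70 · 108 · 172 = 1300320.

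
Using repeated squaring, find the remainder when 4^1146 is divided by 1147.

4^1 ≡ 4 (mod 1147)
4^2 ≡ 4^2 = 16 ≡ 16 (mod 1147)
4^4 ≡ 16^2 = 256 ≡ 256 (mod 1147)
4^8 ≡ 256^2 = 65536 ≡ 157 (mod 1147)
4^16 ≡ 157^2 = 24649 ≡ 562 (mod 1147)
4^32 ≡ 562^2 = 315844 ≡ 419 (mod 1147)
4^64 ≡ 419^2 = 175561 ≡ 70 (mod 1147)
4^128 ≡ 70^2 = 4900 ≡ 312 (mod 1147)
4^256 ≡ 312^2 = 97344 ≡ 996 (mod 1147)
4^512 ≡ 996^2 = 992016 ≡ 1008 (mod 1147)
4^1024 ≡ 1008^2 = 1016064 ≡ 969 (mod 1147)
1146 = 1024 + 64 + 32 + 16 + 8 + 2 in binary powers of 2.
So 4^1146 ≡ 969 · 70 · 419 · 562 · 157 · 16 ≡ 1120 (mod 1147).
Since 1120 ≠ 1, base 4 is a Fermat witness: 1147 is composite.

1120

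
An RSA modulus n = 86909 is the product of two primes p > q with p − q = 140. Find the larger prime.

373

Since p = q + 140, we have 86909 = q(q + 140), so q² + 140q − 86909 = 0.
Discriminant: 140² + 4·86909 = 19600 + 347636 = 367236; √367236 = 606.
q = (−140 + 606)/2 = 233, and p = q + 140 = 373.
Check: 233 · 373 = 86909.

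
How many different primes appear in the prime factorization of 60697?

4

60697 = 7 · 8671
8671 = 13 · 667
667 = 23 · 29
60697 = 7 · 13 · 23 · 29, which has 4 distinct prime factors.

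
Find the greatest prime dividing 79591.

79591 = 19 · 4189
4189 = 59 · 71
71 is prime.
So 79591 = 19 · 59 · 71; the largest prime factor is 71.

71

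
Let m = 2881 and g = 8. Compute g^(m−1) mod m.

692

8^1 ≡ 8 (mod 2881)
8^2 ≡ 8^2 = 64 ≡ 64 (mod 2881)
8^4 ≡ 64^2 = 4096 ≡ 1215 (mod 2881)
8^8 ≡ 1215^2 = 1476225 ≡ 1153 (mod 2881)
8^16 ≡ 1153^2 = 1329409 ≡ 1268 (mod 2881)
8^32 ≡ 1268^2 = 1607824 ≡ 226 (mod 2881)
8^64 ≡ 226^2 = 51076 ≡ 2099 (mod 2881)
8^128 ≡ 2099^2 = 4405801 ≡ 752 (mod 2881)
8^256 ≡ 752^2 = 565504 ≡ 828 (mod 2881)
8^512 ≡ 828^2 = 685584 ≡ 2787 (mod 2881)
8^1024 ≡ 2787^2 = 7767369 ≡ 193 (mod 2881)
8^2048 ≡ 193^2 = 37249 ≡ 2677 (mod 2881)
2880 = 2048 + 512 + 256 + 64 in binary powers of 2.
So 8^2880 ≡ 2677 · 2787 · 828 · 2099 ≡ 692 (mod 2881).
Since 692 ≠ 1, base 8 is a Fermat witness: 2881 is composite.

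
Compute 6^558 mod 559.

259

6^1 ≡ 6 (mod 559)
6^2 ≡ 6^2 = 36 ≡ 36 (mod 559)
6^4 ≡ 36^2 = 1296 ≡ 178 (mod 559)
6^8 ≡ 178^2 = 31684 ≡ 380 (mod 559)
6^16 ≡ 380^2 = 144400 ≡ 178 (mod 559)
6^32 ≡ 178^2 = 31684 ≡ 380 (mod 559)
6^64 ≡ 380^2 = 144400 ≡ 178 (mod 559)
6^128 ≡ 178^2 = 31684 ≡ 380 (mod 559)
6^256 ≡ 380^2 = 144400 ≡ 178 (mod 559)
6^512 ≡ 178^2 = 31684 ≡ 380 (mod 559)
558 = 512 + 32 + 8 + 4 + 2 in binary powers of 2.
So 6^558 ≡ 380 · 380 · 380 · 178 · 36 ≡ 259 (mod 559).
Since 259 ≠ 1, base 6 is a Fermat witness: 559 is composite.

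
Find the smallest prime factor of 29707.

29707 is odd.
Digit sum 25, not divisible by 3.
Ends in 7: not divisible by 5.
7: 29707 = 7·4243 + 6
11: 29707 = 11·2700 + 7
13: 29707 = 13·2285 + 2
17: 29707 = 17·1747 + 8
19: 29707 = 19·1563 + 10
23: 29707 = 23·1291 + 14
29: 29707 = 29·1024 + 11
31: 29707 = 31·958 + 9
37: 29707 = 37·802 + 33
41: 29707 = 41·724 + 23
43: 29707 = 43·690 + 37
47: 29707 = 47·632 + 3
53: 29707 = 53·560 + 27
59: 29707 = 59·503 + 30
61: 29707 = 61·487

61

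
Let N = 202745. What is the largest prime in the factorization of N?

43

202745 = 5 · 40549
40549 = 23 · 1763
1763 = 41 · 43
43 is prime.
So 202745 = 5 · 23 · 41 · 43; the largest prime factor is 43.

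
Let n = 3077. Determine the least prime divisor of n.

17

3077 is odd.
Digit sum 17, not divisible by 3.
Ends in 7: not divisible by 5.
7: 3077 = 7·439 + 4
11: 3077 = 11·279 + 8
13: 3077 = 13·236 + 9
17: 3077 = 17·181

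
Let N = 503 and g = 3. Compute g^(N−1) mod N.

3^1 ≡ 3 (mod 503)
3^2 ≡ 3^2 = 9 ≡ 9 (mod 503)
3^4 ≡ 9^2 = 81 ≡ 81 (mod 503)
3^8 ≡ 81^2 = 6561 ≡ 22 (mod 503)
3^16 ≡ 22^2 = 484 ≡ 484 (mod 503)
3^32 ≡ 484^2 = 234256 ≡ 361 (mod 503)
3^64 ≡ 361^2 = 130321 ≡ 44 (mod 503)
3^128 ≡ 44^2 = 1936 ≡ 427 (mod 503)
3^256 ≡ 427^2 = 182329 ≡ 243 (mod 503)
502 = 256 + 128 + 64 + 32 + 16 + 4 + 2 in binary powers of 2.
So 3^502 ≡ 243 · 427 · 44 · 361 · 484 · 81 · 9 ≡ 1 (mod 503).
Since the result is 1, base 3 gives no evidence that 503 is composite.

1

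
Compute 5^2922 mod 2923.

936

5^1 ≡ 5 (mod 2923)
5^2 ≡ 5^2 = 25 ≡ 25 (mod 2923)
5^4 ≡ 25^2 = 625 ≡ 625 (mod 2923)
5^8 ≡ 625^2 = 390625 ≡ 1866 (mod 2923)
5^16 ≡ 1866^2 = 3481956 ≡ 663 (mod 2923)
5^32 ≡ 663^2 = 439569 ≡ 1119 (mod 2923)
5^64 ≡ 1119^2 = 1252161 ≡ 1117 (mod 2923)
5^128 ≡ 1117^2 = 1247689 ≡ 2491 (mod 2923)
5^256 ≡ 2491^2 = 6205081 ≡ 2475 (mod 2923)
5^512 ≡ 2475^2 = 6125625 ≡ 1940 (mod 2923)
5^1024 ≡ 1940^2 = 3763600 ≡ 1699 (mod 2923)
5^2048 ≡ 1699^2 = 2886601 ≡ 1600 (mod 2923)
2922 = 2048 + 512 + 256 + 64 + 32 + 8 + 2 in binary powers of 2.
So 5^2922 ≡ 1600 · 1940 · 2475 · 1117 · 1119 · 1866 · 25 ≡ 936 (mod 2923).
Since 936 ≠ 1, base 5 is a Fermat witness: 2923 is composite.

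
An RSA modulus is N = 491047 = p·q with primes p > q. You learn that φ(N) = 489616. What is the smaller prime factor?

569

φ(n) = (p−1)(q−1) = n − (p+q) + 1, so p + q = 491047 − 489616 + 1 = 1432.
p and q are the roots of t² − 1432t + 491047 = 0.
Discriminant: 1432² − 4·491047 = 2050624 − 1964188 = 86436; √86436 = 294.
q = (1432 − 294)/2 = 569, p = (1432 + 294)/2 = 863.
Check: 569 · 863 = 491047.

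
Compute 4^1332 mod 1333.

16

4^1 ≡ 4 (mod 1333)
4^2 ≡ 4^2 = 16 ≡ 16 (mod 1333)
4^4 ≡ 16^2 = 256 ≡ 256 (mod 1333)
4^8 ≡ 256^2 = 65536 ≡ 219 (mod 1333)
4^16 ≡ 219^2 = 47961 ≡ 1306 (mod 1333)
4^32 ≡ 1306^2 = 1705636 ≡ 729 (mod 1333)
4^64 ≡ 729^2 = 531441 ≡ 907 (mod 1333)
4^128 ≡ 907^2 = 822649 ≡ 188 (mod 1333)
4^256 ≡ 188^2 = 35344 ≡ 686 (mod 1333)
4^512 ≡ 686^2 = 470596 ≡ 47 (mod 1333)
4^1024 ≡ 47^2 = 2209 ≡ 876 (mod 1333)
1332 = 1024 + 256 + 32 + 16 + 4 in binary powers of 2.
So 4^1332 ≡ 876 · 686 · 729 · 1306 · 256 ≡ 16 (mod 1333).
Since 16 ≠ 1, base 4 is a Fermat witness: 1333 is composite.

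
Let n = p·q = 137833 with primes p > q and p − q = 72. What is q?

Since p = q + 72, we have 137833 = q(q + 72), so q² + 72q − 137833 = 0.
Discriminant: 72² + 4·137833 = 5184 + 551332 = 556516; √556516 = 746.
q = (−72 + 746)/2 = 337, and p = q + 72 = 409.
Check: 337 · 409 = 137833.

337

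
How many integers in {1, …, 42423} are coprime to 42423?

Factor: 42423 = 3 · 79 · 179.
φ(42423) = (3−1) · (79−1) · (179−1) = 2 · 78 · 178 = 27768.

27768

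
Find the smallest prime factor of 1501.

19

1501 is odd.
Digit sum 7, not divisible by 3.
Ends in 1: not divisible by 5.
7: 1501 = 7·214 + 3
11: 1501 = 11·136 + 5
13: 1501 = 13·115 + 6
17: 1501 = 17·88 + 5
19: 1501 = 19·79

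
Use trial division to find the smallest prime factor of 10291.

10291 is odd.
Digit sum 13, not divisible by 3.
Ends in 1: not divisible by 5.
7: 10291 = 7·1470 + 1
11: 10291 = 11·935 + 6
13: 10291 = 13·791 + 8
17: 10291 = 17·605 + 6
19: 10291 = 19·541 + 12
23: 10291 = 23·447 + 10
29: 10291 = 29·354 + 25
31: 10291 = 31·331 + 30
37: 10291 = 37·278 + 5
41: 10291 = 41·251

41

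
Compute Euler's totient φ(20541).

13280

Factor: 20541 = 3 · 41 · 167.
φ(20541) = (3−1) · (41−1) · (167−1) = 2 · 40 · 166 = 13280.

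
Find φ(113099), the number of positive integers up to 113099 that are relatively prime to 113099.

95400

Factor: 113099 = 7 · 107 · 151.
φ(113099) = (7−1) · (107−1) · (151−1) = 6 · 106 · 150 = 95400.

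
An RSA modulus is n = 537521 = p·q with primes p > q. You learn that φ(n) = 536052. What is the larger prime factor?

787

φ(n) = (p−1)(q−1) = n − (p+q) + 1, so p + q = 537521 − 536052 + 1 = 1470.
p and q are the roots of t² − 1470t + 537521 = 0.
Discriminant: 1470² − 4·537521 = 2160900 − 2150084 = 10816; √10816 = 104.
q = (1470 − 104)/2 = 683, p = (1470 + 104)/2 = 787.
Check: 683 · 787 = 537521.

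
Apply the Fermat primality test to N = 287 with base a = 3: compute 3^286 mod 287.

32

3^1 ≡ 3 (mod 287)
3^2 ≡ 3^2 = 9 ≡ 9 (mod 287)
3^4 ≡ 9^2 = 81 ≡ 81 (mod 287)
3^8 ≡ 81^2 = 6561 ≡ 247 (mod 287)
3^16 ≡ 247^2 = 61009 ≡ 165 (mod 287)
3^32 ≡ 165^2 = 27225 ≡ 247 (mod 287)
3^64 ≡ 247^2 = 61009 ≡ 165 (mod 287)
3^128 ≡ 165^2 = 27225 ≡ 247 (mod 287)
3^256 ≡ 247^2 = 61009 ≡ 165 (mod 287)
286 = 256 + 16 + 8 + 4 + 2 in binary powers of 2.
So 3^286 ≡ 165 · 165 · 247 · 81 · 9 ≡ 32 (mod 287).
Since 32 ≠ 1, base 3 is a Fermat witness: 287 is composite.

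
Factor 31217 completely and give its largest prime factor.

53

31217 = 19 · 1643
1643 = 31 · 53
53 is prime.
So 31217 = 19 · 31 · 53; the largest prime factor is 53.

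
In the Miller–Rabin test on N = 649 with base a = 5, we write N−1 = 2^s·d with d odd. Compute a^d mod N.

649 − 1 = 648 = 2^3 · 81, so d = 81.
5^1 ≡ 5 (mod 649)
5^2 ≡ 5^2 = 25 ≡ 25 (mod 649)
5^4 ≡ 25^2 = 625 ≡ 625 (mod 649)
5^8 ≡ 625^2 = 390625 ≡ 576 (mod 649)
5^16 ≡ 576^2 = 331776 ≡ 137 (mod 649)
5^32 ≡ 137^2 = 18769 ≡ 597 (mod 649)
5^64 ≡ 597^2 = 356409 ≡ 108 (mod 649)
81 = 64 + 16 + 1 in binary powers of 2.
So 5^81 ≡ 108 · 137 · 5 ≡ 643 (mod 649).
Squaring chain: 643 → 36 → 647; never reaches −1, so base 5 is a Miller–Rabin witness that 649 is composite.

643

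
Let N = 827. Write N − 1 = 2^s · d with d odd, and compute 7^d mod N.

827 − 1 = 826 = 2^1 · 413, so d = 413.
7^1 ≡ 7 (mod 827)
7^2 ≡ 7^2 = 49 ≡ 49 (mod 827)
7^4 ≡ 49^2 = 2401 ≡ 747 (mod 827)
7^8 ≡ 747^2 = 558009 ≡ 611 (mod 827)
7^16 ≡ 611^2 = 373321 ≡ 344 (mod 827)
7^32 ≡ 344^2 = 118336 ≡ 75 (mod 827)
7^64 ≡ 75^2 = 5625 ≡ 663 (mod 827)
7^128 ≡ 663^2 = 439569 ≡ 432 (mod 827)
7^256 ≡ 432^2 = 186624 ≡ 549 (mod 827)
413 = 256 + 128 + 16 + 8 + 4 + 1 in binary powers of 2.
So 7^413 ≡ 549 · 432 · 344 · 611 · 747 · 7 ≡ 826 (mod 827).
Since 7^d ≡ 826 (mod 827), base 7 does not prove 827 composite.

826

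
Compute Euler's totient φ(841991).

804960

Factor: 841991 = 31 · 157 · 173.
φ(841991) = (31−1) · (157−1) · (173−1) = 30 · 156 · 172 = 804960.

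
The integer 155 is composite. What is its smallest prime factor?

5

155 is odd.
Digit sum 11, not divisible by 3.
Ends in 5: divisible by 5.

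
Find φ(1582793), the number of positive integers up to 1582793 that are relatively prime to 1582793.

1536768

Factor: 1582793 = 59 · 139 · 193.
φ(1582793) = (59−1) · (139−1) · (193−1) = 58 · 138 · 192 = 1536768.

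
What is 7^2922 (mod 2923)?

433

7^1 ≡ 7 (mod 2923)
7^2 ≡ 7^2 = 49 ≡ 49 (mod 2923)
7^4 ≡ 49^2 = 2401 ≡ 2401 (mod 2923)
7^8 ≡ 2401^2 = 5764801 ≡ 645 (mod 2923)
7^16 ≡ 645^2 = 416025 ≡ 959 (mod 2923)
7^32 ≡ 959^2 = 919681 ≡ 1859 (mod 2923)
7^64 ≡ 1859^2 = 3455881 ≡ 895 (mod 2923)
7^128 ≡ 895^2 = 801025 ≡ 123 (mod 2923)
7^256 ≡ 123^2 = 15129 ≡ 514 (mod 2923)
7^512 ≡ 514^2 = 264196 ≡ 1126 (mod 2923)
7^1024 ≡ 1126^2 = 1267876 ≡ 2217 (mod 2923)
7^2048 ≡ 2217^2 = 4915089 ≡ 1526 (mod 2923)
2922 = 2048 + 512 + 256 + 64 + 32 + 8 + 2 in binary powers of 2.
So 7^2922 ≡ 1526 · 1126 · 514 · 895 · 1859 · 645 · 49 ≡ 433 (mod 2923).
Since 433 ≠ 1, base 7 is a Fermat witness: 2923 is composite.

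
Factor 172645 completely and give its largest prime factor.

73

172645 = 5 · 34529
34529 = 11 · 3139
3139 = 43 · 73
73 is prime.
So 172645 = 5 · 11 · 43 · 73; the largest prime factor is 73.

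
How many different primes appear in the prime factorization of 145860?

145860 = 2^2 · 36465
36465 = 3 · 12155
12155 = 5 · 2431
2431 = 11 · 221
221 = 13 · 17
145860 = 2^2 · 3 · 5 · 11 · 13 · 17, which has 6 distinct prime factors.

6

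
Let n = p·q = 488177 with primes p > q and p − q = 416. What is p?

Since p = q + 416, we have 488177 = q(q + 416), so q² + 416q − 488177 = 0.
Discriminant: 416² + 4·488177 = 173056 + 1952708 = 2125764; √2125764 = 1458.
q = (−416 + 1458)/2 = 521, and p = q + 416 = 937.
Check: 521 · 937 = 488177.

937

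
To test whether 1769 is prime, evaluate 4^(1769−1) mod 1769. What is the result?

1445

4^1 ≡ 4 (mod 1769)
4^2 ≡ 4^2 = 16 ≡ 16 (mod 1769)
4^4 ≡ 16^2 = 256 ≡ 256 (mod 1769)
4^8 ≡ 256^2 = 65536 ≡ 83 (mod 1769)
4^16 ≡ 83^2 = 6889 ≡ 1582 (mod 1769)
4^32 ≡ 1582^2 = 2502724 ≡ 1358 (mod 1769)
4^64 ≡ 1358^2 = 1844164 ≡ 866 (mod 1769)
4^128 ≡ 866^2 = 749956 ≡ 1669 (mod 1769)
4^256 ≡ 1669^2 = 2785561 ≡ 1155 (mod 1769)
4^512 ≡ 1155^2 = 1334025 ≡ 199 (mod 1769)
4^1024 ≡ 199^2 = 39601 ≡ 683 (mod 1769)
1768 = 1024 + 512 + 128 + 64 + 32 + 8 in binary powers of 2.
So 4^1768 ≡ 683 · 199 · 1669 · 866 · 1358 · 83 ≡ 1445 (mod 1769).
Since 1445 ≠ 1, base 4 is a Fermat witness: 1769 is composite.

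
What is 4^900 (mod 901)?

307

4^1 ≡ 4 (mod 901)
4^2 ≡ 4^2 = 16 ≡ 16 (mod 901)
4^4 ≡ 16^2 = 256 ≡ 256 (mod 901)
4^8 ≡ 256^2 = 65536 ≡ 664 (mod 901)
4^16 ≡ 664^2 = 440896 ≡ 307 (mod 901)
4^32 ≡ 307^2 = 94249 ≡ 545 (mod 901)
4^64 ≡ 545^2 = 297025 ≡ 596 (mod 901)
4^128 ≡ 596^2 = 355216 ≡ 222 (mod 901)
4^256 ≡ 222^2 = 49284 ≡ 630 (mod 901)
4^512 ≡ 630^2 = 396900 ≡ 460 (mod 901)
900 = 512 + 256 + 128 + 4 in binary powers of 2.
So 4^900 ≡ 460 · 630 · 222 · 256 ≡ 307 (mod 901).
Since 307 ≠ 1, base 4 is a Fermat witness: 901 is composite.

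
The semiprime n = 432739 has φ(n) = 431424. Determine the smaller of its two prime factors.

φ(n) = (p−1)(q−1) = n − (p+q) + 1, so p + q = 432739 − 431424 + 1 = 1316.
p and q are the roots of t² − 1316t + 432739 = 0.
Discriminant: 1316² − 4·432739 = 1731856 − 1730956 = 900; √900 = 30.
q = (1316 − 30)/2 = 643, p = (1316 + 30)/2 = 673.
Check: 643 · 673 = 432739.

643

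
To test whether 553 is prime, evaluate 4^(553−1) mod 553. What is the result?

225

4^1 ≡ 4 (mod 553)
4^2 ≡ 4^2 = 16 ≡ 16 (mod 553)
4^4 ≡ 16^2 = 256 ≡ 256 (mod 553)
4^8 ≡ 256^2 = 65536 ≡ 282 (mod 553)
4^16 ≡ 282^2 = 79524 ≡ 445 (mod 553)
4^32 ≡ 445^2 = 198025 ≡ 51 (mod 553)
4^64 ≡ 51^2 = 2601 ≡ 389 (mod 553)
4^128 ≡ 389^2 = 151321 ≡ 352 (mod 553)
4^256 ≡ 352^2 = 123904 ≡ 32 (mod 553)
4^512 ≡ 32^2 = 1024 ≡ 471 (mod 553)
552 = 512 + 32 + 8 in binary powers of 2.
So 4^552 ≡ 471 · 51 · 282 ≡ 225 (mod 553).
Since 225 ≠ 1, base 4 is a Fermat witness: 553 is composite.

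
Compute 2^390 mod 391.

2^1 ≡ 2 (mod 391)
2^2 ≡ 2^2 = 4 ≡ 4 (mod 391)
2^4 ≡ 4^2 = 16 ≡ 16 (mod 391)
2^8 ≡ 16^2 = 256 ≡ 256 (mod 391)
2^16 ≡ 256^2 = 65536 ≡ 239 (mod 391)
2^32 ≡ 239^2 = 57121 ≡ 35 (mod 391)
2^64 ≡ 35^2 = 1225 ≡ 52 (mod 391)
2^128 ≡ 52^2 = 2704 ≡ 358 (mod 391)
2^256 ≡ 358^2 = 128164 ≡ 307 (mod 391)
390 = 256 + 128 + 4 + 2 in binary powers of 2.
So 2^390 ≡ 307 · 358 · 16 · 4 ≡ 285 (mod 391).
Since 285 ≠ 1, base 2 is a Fermat witness: 391 is composite.

285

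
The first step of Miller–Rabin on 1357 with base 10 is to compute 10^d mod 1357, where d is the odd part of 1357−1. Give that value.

319

1357 − 1 = 1356 = 2^2 · 339, so d = 339.
10^1 ≡ 10 (mod 1357)
10^2 ≡ 10^2 = 100 ≡ 100 (mod 1357)
10^4 ≡ 100^2 = 10000 ≡ 501 (mod 1357)
10^8 ≡ 501^2 = 251001 ≡ 1313 (mod 1357)
10^16 ≡ 1313^2 = 1723969 ≡ 579 (mod 1357)
10^32 ≡ 579^2 = 335241 ≡ 62 (mod 1357)
10^64 ≡ 62^2 = 3844 ≡ 1130 (mod 1357)
10^128 ≡ 1130^2 = 1276900 ≡ 1320 (mod 1357)
10^256 ≡ 1320^2 = 1742400 ≡ 12 (mod 1357)
339 = 256 + 64 + 16 + 2 + 1 in binary powers of 2.
So 10^339 ≡ 12 · 1130 · 579 · 100 · 10 ≡ 319 (mod 1357).
Squaring chain: 319 → 1343; never reaches −1, so base 10 is a Miller–Rabin witness that 1357 is composite.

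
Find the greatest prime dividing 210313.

73

210313 = 43 · 4891
4891 = 67 · 73
73 is prime.
So 210313 = 43 · 67 · 73; the largest prime factor is 73.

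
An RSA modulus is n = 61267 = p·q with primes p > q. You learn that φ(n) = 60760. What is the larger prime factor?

φ(n) = (p−1)(q−1) = n − (p+q) + 1, so p + q = 61267 − 60760 + 1 = 508.
p and q are the roots of t² − 508t + 61267 = 0.
Discriminant: 508² − 4·61267 = 258064 − 245068 = 12996; √12996 = 114.
q = (508 − 114)/2 = 197, p = (508 + 114)/2 = 311.
Check: 197 · 311 = 61267.

311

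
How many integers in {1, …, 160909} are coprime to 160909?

136080

Factor: 160909 = 7 · 127 · 181.
φ(160909) = (7−1) · (127−1) · (181−1) = 6 · 126 · 180 = 136080.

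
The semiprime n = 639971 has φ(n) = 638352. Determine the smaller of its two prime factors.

φ(n) = (p−1)(q−1) = n − (p+q) + 1, so p + q = 639971 − 638352 + 1 = 1620.
p and q are the roots of t² − 1620t + 639971 = 0.
Discriminant: 1620² − 4·639971 = 2624400 − 2559884 = 64516; √64516 = 254.
q = (1620 − 254)/2 = 683, p = (1620 + 254)/2 = 937.
Check: 683 · 937 = 639971.

683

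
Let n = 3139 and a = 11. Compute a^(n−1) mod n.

11^1 ≡ 11 (mod 3139)
11^2 ≡ 11^2 = 121 ≡ 121 (mod 3139)
11^4 ≡ 121^2 = 14641 ≡ 2085 (mod 3139)
11^8 ≡ 2085^2 = 4347225 ≡ 2849 (mod 3139)
11^16 ≡ 2849^2 = 8116801 ≡ 2486 (mod 3139)
11^32 ≡ 2486^2 = 6180196 ≡ 2644 (mod 3139)
11^64 ≡ 2644^2 = 6990736 ≡ 183 (mod 3139)
11^128 ≡ 183^2 = 33489 ≡ 2099 (mod 3139)
11^256 ≡ 2099^2 = 4405801 ≡ 1784 (mod 3139)
11^512 ≡ 1784^2 = 3182656 ≡ 2849 (mod 3139)
11^1024 ≡ 2849^2 = 8116801 ≡ 2486 (mod 3139)
11^2048 ≡ 2486^2 = 6180196 ≡ 2644 (mod 3139)
3138 = 2048 + 1024 + 64 + 2 in binary powers of 2.
So 11^3138 ≡ 2644 · 2486 · 183 · 121 ≡ 1755 (mod 3139).
Since 1755 ≠ 1, base 11 is a Fermat witness: 3139 is composite.

1755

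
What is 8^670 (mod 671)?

243

8^1 ≡ 8 (mod 671)
8^2 ≡ 8^2 = 64 ≡ 64 (mod 671)
8^4 ≡ 64^2 = 4096 ≡ 70 (mod 671)
8^8 ≡ 70^2 = 4900 ≡ 203 (mod 671)
8^16 ≡ 203^2 = 41209 ≡ 278 (mod 671)
8^32 ≡ 278^2 = 77284 ≡ 119 (mod 671)
8^64 ≡ 119^2 = 14161 ≡ 70 (mod 671)
8^128 ≡ 70^2 = 4900 ≡ 203 (mod 671)
8^256 ≡ 203^2 = 41209 ≡ 278 (mod 671)
8^512 ≡ 278^2 = 77284 ≡ 119 (mod 671)
670 = 512 + 128 + 16 + 8 + 4 + 2 in binary powers of 2.
So 8^670 ≡ 119 · 203 · 278 · 203 · 70 · 64 ≡ 243 (mod 671).
Since 243 ≠ 1, base 8 is a Fermat witness: 671 is composite.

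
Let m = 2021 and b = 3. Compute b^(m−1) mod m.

253

3^1 ≡ 3 (mod 2021)
3^2 ≡ 3^2 = 9 ≡ 9 (mod 2021)
3^4 ≡ 9^2 = 81 ≡ 81 (mod 2021)
3^8 ≡ 81^2 = 6561 ≡ 498 (mod 2021)
3^16 ≡ 498^2 = 248004 ≡ 1442 (mod 2021)
3^32 ≡ 1442^2 = 2079364 ≡ 1776 (mod 2021)
3^64 ≡ 1776^2 = 3154176 ≡ 1416 (mod 2021)
3^128 ≡ 1416^2 = 2005056 ≡ 224 (mod 2021)
3^256 ≡ 224^2 = 50176 ≡ 1672 (mod 2021)
3^512 ≡ 1672^2 = 2795584 ≡ 541 (mod 2021)
3^1024 ≡ 541^2 = 292681 ≡ 1657 (mod 2021)
2020 = 1024 + 512 + 256 + 128 + 64 + 32 + 4 in binary powers of 2.
So 3^2020 ≡ 1657 · 541 · 1672 · 224 · 1416 · 1776 · 81 ≡ 253 (mod 2021).
Since 253 ≠ 1, base 3 is a Fermat witness: 2021 is composite.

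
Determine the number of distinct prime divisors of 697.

2

697 = 17 · 41
697 = 17 · 41, which has 2 distinct prime factors.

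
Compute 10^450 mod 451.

1

10^1 ≡ 10 (mod 451)
10^2 ≡ 10^2 = 100 ≡ 100 (mod 451)
10^4 ≡ 100^2 = 10000 ≡ 78 (mod 451)
10^8 ≡ 78^2 = 6084 ≡ 221 (mod 451)
10^16 ≡ 221^2 = 48841 ≡ 133 (mod 451)
10^32 ≡ 133^2 = 17689 ≡ 100 (mod 451)
10^64 ≡ 100^2 = 10000 ≡ 78 (mod 451)
10^128 ≡ 78^2 = 6084 ≡ 221 (mod 451)
10^256 ≡ 221^2 = 48841 ≡ 133 (mod 451)
450 = 256 + 128 + 64 + 2 in binary powers of 2.
So 10^450 ≡ 133 · 221 · 78 · 100 ≡ 1 (mod 451).
Since the result is 1, base 10 gives no evidence that 451 is composite.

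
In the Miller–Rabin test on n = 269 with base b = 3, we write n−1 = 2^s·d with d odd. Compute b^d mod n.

269 − 1 = 268 = 2^2 · 67, so d = 67.
3^1 ≡ 3 (mod 269)
3^2 ≡ 3^2 = 9 ≡ 9 (mod 269)
3^4 ≡ 9^2 = 81 ≡ 81 (mod 269)
3^8 ≡ 81^2 = 6561 ≡ 105 (mod 269)
3^16 ≡ 105^2 = 11025 ≡ 265 (mod 269)
3^32 ≡ 265^2 = 70225 ≡ 16 (mod 269)
3^64 ≡ 16^2 = 256 ≡ 256 (mod 269)
67 = 64 + 2 + 1 in binary powers of 2.
So 3^67 ≡ 256 · 9 · 3 ≡ 187 (mod 269).
Squaring chain: 187 → 268; reaches −1, so base 3 does not prove 269 composite.

187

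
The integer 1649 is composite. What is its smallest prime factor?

1649 is odd.
Digit sum 20, not divisible by 3.
Ends in 9: not divisible by 5.
7: 1649 = 7·235 + 4
11: 1649 = 11·149 + 10
13: 1649 = 13·126 + 11
17: 1649 = 17·97

17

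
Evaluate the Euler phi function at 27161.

26832

Factor: 27161 = 157 · 173.
φ(27161) = (157−1) · (173−1) = 156 · 172 = 26832.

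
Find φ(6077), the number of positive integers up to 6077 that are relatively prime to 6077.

Factor: 6077 = 59 · 103.
φ(6077) = (59−1) · (103−1) = 58 · 102 = 5916.

5916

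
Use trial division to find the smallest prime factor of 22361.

22361 is odd.
Digit sum 14, not divisible by 3.
Ends in 1: not divisible by 5.
7: 22361 = 7·3194 + 3
11: 22361 = 11·2032 + 9
13: 22361 = 13·1720 + 1
17: 22361 = 17·1315 + 6
19: 22361 = 19·1176 + 17
23: 22361 = 23·972 + 5
29: 22361 = 29·771 + 2
31: 22361 = 31·721 + 10
37: 22361 = 37·604 + 13
41: 22361 = 41·545 + 16
43: 22361 = 43·520 + 1
47: 22361 = 47·475 + 36
53: 22361 = 53·421 + 48
59: 22361 = 59·379

59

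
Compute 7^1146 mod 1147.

7^1 ≡ 7 (mod 1147)
7^2 ≡ 7^2 = 49 ≡ 49 (mod 1147)
7^4 ≡ 49^2 = 2401 ≡ 107 (mod 1147)
7^8 ≡ 107^2 = 11449 ≡ 1126 (mod 1147)
7^16 ≡ 1126^2 = 1267876 ≡ 441 (mod 1147)
7^32 ≡ 441^2 = 194481 ≡ 638 (mod 1147)
7^64 ≡ 638^2 = 407044 ≡ 1006 (mod 1147)
7^128 ≡ 1006^2 = 1012036 ≡ 382 (mod 1147)
7^256 ≡ 382^2 = 145924 ≡ 255 (mod 1147)
7^512 ≡ 255^2 = 65025 ≡ 793 (mod 1147)
7^1024 ≡ 793^2 = 628849 ≡ 293 (mod 1147)
1146 = 1024 + 64 + 32 + 16 + 8 + 2 in binary powers of 2.
So 7^1146 ≡ 293 · 1006 · 638 · 441 · 1126 · 49 ≡ 1120 (mod 1147).
Since 1120 ≠ 1, base 7 is a Fermat witness: 1147 is composite.

1120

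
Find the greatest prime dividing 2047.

89

2047 = 23 · 89
89 is prime.
So 2047 = 23 · 89; the largest prime factor is 89.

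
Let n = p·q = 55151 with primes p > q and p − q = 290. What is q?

131

Since p = q + 290, we have 55151 = q(q + 290), so q² + 290q − 55151 = 0.
Discriminant: 290² + 4·55151 = 84100 + 220604 = 304704; √304704 = 552.
q = (−290 + 552)/2 = 131, and p = q + 290 = 421.
Check: 131 · 421 = 55151.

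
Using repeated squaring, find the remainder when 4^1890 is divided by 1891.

4^1 ≡ 4 (mod 1891)
4^2 ≡ 4^2 = 16 ≡ 16 (mod 1891)
4^4 ≡ 16^2 = 256 ≡ 256 (mod 1891)
4^8 ≡ 256^2 = 65536 ≡ 1242 (mod 1891)
4^16 ≡ 1242^2 = 1542564 ≡ 1399 (mod 1891)
4^32 ≡ 1399^2 = 1957201 ≡ 16 (mod 1891)
4^64 ≡ 16^2 = 256 ≡ 256 (mod 1891)
4^128 ≡ 256^2 = 65536 ≡ 1242 (mod 1891)
4^256 ≡ 1242^2 = 1542564 ≡ 1399 (mod 1891)
4^512 ≡ 1399^2 = 1957201 ≡ 16 (mod 1891)
4^1024 ≡ 16^2 = 256 ≡ 256 (mod 1891)
1890 = 1024 + 512 + 256 + 64 + 32 + 2 in binary powers of 2.
So 4^1890 ≡ 256 · 16 · 1399 · 256 · 16 · 16 ≡ 1 (mod 1891).
Since the result is 1, base 4 gives no evidence that 1891 is composite.

1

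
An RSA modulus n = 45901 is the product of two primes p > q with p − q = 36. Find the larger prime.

Since p = q + 36, we have 45901 = q(q + 36), so q² + 36q − 45901 = 0.
Discriminant: 36² + 4·45901 = 1296 + 183604 = 184900; √184900 = 430.
q = (−36 + 430)/2 = 197, and p = q + 36 = 233.
Check: 197 · 233 = 45901.

233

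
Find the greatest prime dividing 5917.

97

5917 = 61 · 97
97 is prime.
So 5917 = 61 · 97; the largest prime factor is 97.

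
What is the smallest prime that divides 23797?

53

23797 is odd.
Digit sum 28, not divisible by 3.
Ends in 7: not divisible by 5.
7: 23797 = 7·3399 + 4
11: 23797 = 11·2163 + 4
13: 23797 = 13·1830 + 7
17: 23797 = 17·1399 + 14
19: 23797 = 19·1252 + 9
23: 23797 = 23·1034 + 15
29: 23797 = 29·820 + 17
31: 23797 = 31·767 + 20
37: 23797 = 37·643 + 6
41: 23797 = 41·580 + 17
43: 23797 = 43·553 + 18
47: 23797 = 47·506 + 15
53: 23797 = 53·449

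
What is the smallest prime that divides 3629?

19

3629 is odd.
Digit sum 20, not divisible by 3.
Ends in 9: not divisible by 5.
7: 3629 = 7·518 + 3
11: 3629 = 11·329 + 10
13: 3629 = 13·279 + 2
17: 3629 = 17·213 + 8
19: 3629 = 19·191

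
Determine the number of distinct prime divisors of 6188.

4

6188 = 2^2 · 1547
1547 = 7 · 221
221 = 13 · 17
6188 = 2^2 · 7 · 13 · 17, which has 4 distinct prime factors.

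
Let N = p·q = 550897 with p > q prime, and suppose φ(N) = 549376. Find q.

φ(n) = (p−1)(q−1) = n − (p+q) + 1, so p + q = 550897 − 549376 + 1 = 1522.
p and q are the roots of t² − 1522t + 550897 = 0.
Discriminant: 1522² − 4·550897 = 2316484 − 2203588 = 112896; √112896 = 336.
q = (1522 − 336)/2 = 593, p = (1522 + 336)/2 = 929.
Check: 593 · 929 = 550897.

593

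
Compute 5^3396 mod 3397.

1626

5^1 ≡ 5 (mod 3397)
5^2 ≡ 5^2 = 25 ≡ 25 (mod 3397)
5^4 ≡ 25^2 = 625 ≡ 625 (mod 3397)
5^8 ≡ 625^2 = 390625 ≡ 3367 (mod 3397)
5^16 ≡ 3367^2 = 11336689 ≡ 900 (mod 3397)
5^32 ≡ 900^2 = 810000 ≡ 1514 (mod 3397)
5^64 ≡ 1514^2 = 2292196 ≡ 2618 (mod 3397)
5^128 ≡ 2618^2 = 6853924 ≡ 2175 (mod 3397)
5^256 ≡ 2175^2 = 4730625 ≡ 2001 (mod 3397)
5^512 ≡ 2001^2 = 4004001 ≡ 2335 (mod 3397)
5^1024 ≡ 2335^2 = 5452225 ≡ 40 (mod 3397)
5^2048 ≡ 40^2 = 1600 ≡ 1600 (mod 3397)
3396 = 2048 + 1024 + 256 + 64 + 4 in binary powers of 2.
So 5^3396 ≡ 1600 · 40 · 2001 · 2618 · 625 ≡ 1626 (mod 3397).
Since 1626 ≠ 1, base 5 is a Fermat witness: 3397 is composite.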